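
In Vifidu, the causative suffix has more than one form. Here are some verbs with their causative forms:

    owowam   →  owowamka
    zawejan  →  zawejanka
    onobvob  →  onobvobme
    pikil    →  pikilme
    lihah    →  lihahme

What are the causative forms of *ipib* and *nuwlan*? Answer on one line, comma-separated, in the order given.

ipibme, nuwlanka

The pattern is nasality of the final consonant: -ka when the stem ends in a nasal (*owowam*, *zawejan*); -me when the stem ends in a non-nasal consonant (*onobvob*, *pikil*, *lihah*).
*ipib* — final consonant /b/ (non-nasal) → -me → *ipibme*.
*nuwlan* — final consonant /n/ (a nasal) → -ka → *nuwlanka*.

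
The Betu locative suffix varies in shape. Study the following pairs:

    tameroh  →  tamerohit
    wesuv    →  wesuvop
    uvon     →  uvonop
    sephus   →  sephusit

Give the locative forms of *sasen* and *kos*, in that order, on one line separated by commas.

The pattern is voicing of the final consonant: -it when the stem ends in a voiceless consonant (*tameroh*, *sephus*); -op when the stem ends in a voiced consonant (*wesuv*, *uvon*).
The final consonant of *sasen* is /n/, which is voiced, so the suffix is -op, giving *sasenop*.
*kos*: final consonant = /s/, voiceless → -it → *kosit*.

sasenop, kosit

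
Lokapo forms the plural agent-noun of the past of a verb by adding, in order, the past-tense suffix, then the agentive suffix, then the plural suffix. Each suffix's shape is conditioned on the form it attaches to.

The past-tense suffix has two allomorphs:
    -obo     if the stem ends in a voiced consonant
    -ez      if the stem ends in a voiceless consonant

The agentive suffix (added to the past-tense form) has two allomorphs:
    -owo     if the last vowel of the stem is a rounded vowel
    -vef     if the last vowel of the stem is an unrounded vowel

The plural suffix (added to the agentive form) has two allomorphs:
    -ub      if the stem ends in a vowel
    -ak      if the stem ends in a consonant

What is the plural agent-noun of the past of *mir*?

The final consonant of *mir* is /r/, which is voiced, so the past-tense suffix is -obo, giving *mirobo*.
The last vowel of the past-tense form *mirobo* is /o/, which is a rounded vowel, so the agentive suffix is -owo, giving *miroboowo*.
Since the final sound of the agentive form *miroboowo* is /o/ (a vowel), it takes -ub, giving *miroboowoub*.

miroboowoub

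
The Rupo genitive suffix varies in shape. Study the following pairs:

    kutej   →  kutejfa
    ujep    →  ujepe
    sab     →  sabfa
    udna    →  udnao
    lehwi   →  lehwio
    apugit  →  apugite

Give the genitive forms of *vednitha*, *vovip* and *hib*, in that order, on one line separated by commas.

The alternation tracks the final sound of the stem — -e when the stem ends in a voiceless consonant (*ujep*, *apugit*); -fa when the stem ends in a voiced consonant (*kutej*, *sab*); -o when the stem ends in a vowel (*udna*, *lehwi*).
Since the final sound of *vednitha* is /a/ (a vowel), it takes -o, giving *vednithao*.
*vovip*: final sound = /p/, a voiceless consonant → -e → *vovipe*.
*hib* — final sound /b/ (a voiced consonant) → -fa → *hibfa*.

vednithao, vovipe, hibfa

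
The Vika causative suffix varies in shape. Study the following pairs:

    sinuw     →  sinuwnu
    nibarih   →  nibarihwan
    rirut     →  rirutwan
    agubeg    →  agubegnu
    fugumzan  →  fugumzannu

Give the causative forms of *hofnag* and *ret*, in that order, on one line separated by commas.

hofnagnu, retwan

The suffix is conditioned by the final consonant: -wan when the stem ends in a voiceless consonant (*nibarih*, *rirut*); -nu when the stem ends in a voiced consonant (*sinuw*, *agubeg*, *fugumzan*).
The final consonant of *hofnag* is /g/, which is voiced, so the suffix is -nu, giving *hofnagnu*.
The final consonant of *ret* is /t/, which is voiceless, so the suffix is -wan, giving *retwan*.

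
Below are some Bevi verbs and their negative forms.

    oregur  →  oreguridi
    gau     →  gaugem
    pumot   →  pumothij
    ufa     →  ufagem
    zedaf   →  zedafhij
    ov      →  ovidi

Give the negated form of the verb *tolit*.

The alternation tracks the final sound of the stem — -hij when the stem ends in a voiceless consonant (*pumot*, *zedaf*); -idi when the stem ends in a voiced consonant (*oregur*, *ov*); -gem when the stem ends in a vowel (*gau*, *ufa*).
The final sound of *tolit* is /t/, which is a voiceless consonant, so the suffix is -hij, giving *tolithij*.

tolithij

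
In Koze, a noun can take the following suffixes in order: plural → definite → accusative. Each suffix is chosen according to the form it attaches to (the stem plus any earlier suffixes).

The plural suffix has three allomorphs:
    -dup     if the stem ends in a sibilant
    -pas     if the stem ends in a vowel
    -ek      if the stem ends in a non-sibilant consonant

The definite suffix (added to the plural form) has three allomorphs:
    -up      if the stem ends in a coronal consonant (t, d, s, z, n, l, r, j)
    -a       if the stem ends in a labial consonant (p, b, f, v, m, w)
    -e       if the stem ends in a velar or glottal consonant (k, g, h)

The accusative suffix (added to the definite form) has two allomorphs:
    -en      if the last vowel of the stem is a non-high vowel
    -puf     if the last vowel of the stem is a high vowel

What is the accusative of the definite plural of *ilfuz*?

ilfuzdupaen

Since the final sound of *ilfuz* is /z/ (a sibilant), it takes -dup, giving *ilfuzdup*.
The final consonant of the plural form *ilfuzdup* is /p/, which is labial, so the definite suffix is -a, giving *ilfuzdupa*.
The last vowel of the definite form *ilfuzdupa* is /a/, which is a non-high vowel, so the accusative suffix is -en, giving *ilfuzdupaen*.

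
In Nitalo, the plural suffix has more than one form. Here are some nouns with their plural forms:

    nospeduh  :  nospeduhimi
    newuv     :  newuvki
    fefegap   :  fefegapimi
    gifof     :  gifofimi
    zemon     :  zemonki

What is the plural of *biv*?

bivki

Looking at the final consonant of each stem: -imi when the stem ends in a voiceless consonant (*nospeduh*, *fefegap*, *gifof*); -ki when the stem ends in a voiced consonant (*newuv*, *zemon*).
The final consonant of *biv* is /v/, which is voiced, so the suffix is -ki, giving *bivki*.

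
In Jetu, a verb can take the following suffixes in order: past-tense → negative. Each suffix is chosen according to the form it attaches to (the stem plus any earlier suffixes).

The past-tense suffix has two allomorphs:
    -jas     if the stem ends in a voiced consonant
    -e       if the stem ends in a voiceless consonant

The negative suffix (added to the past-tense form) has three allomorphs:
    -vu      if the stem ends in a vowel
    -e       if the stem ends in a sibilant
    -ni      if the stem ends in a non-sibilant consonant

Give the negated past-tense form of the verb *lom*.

lomjase

Since the final consonant of *lom* is /m/ (voiced), it takes -jas, giving *lomjas*.
The past-tense form *lomjas* — final sound /s/ (a sibilant) → -e → *lomjase*.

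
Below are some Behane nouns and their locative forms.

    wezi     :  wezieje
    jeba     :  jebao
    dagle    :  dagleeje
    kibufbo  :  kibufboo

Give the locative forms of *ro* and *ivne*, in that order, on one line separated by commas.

roo, ivneeje

The alternation tracks the last vowel of the stem — -eje when the last vowel of the stem is a front vowel (*wezi*, *dagle*); -o when the last vowel of the stem is a back vowel (*jeba*, *kibufbo*).
Since the last vowel of *ro* is /o/ (a back vowel), it takes -o, giving *roo*.
*ivne*: last vowel = /e/, a front vowel → -eje → *ivneeje*.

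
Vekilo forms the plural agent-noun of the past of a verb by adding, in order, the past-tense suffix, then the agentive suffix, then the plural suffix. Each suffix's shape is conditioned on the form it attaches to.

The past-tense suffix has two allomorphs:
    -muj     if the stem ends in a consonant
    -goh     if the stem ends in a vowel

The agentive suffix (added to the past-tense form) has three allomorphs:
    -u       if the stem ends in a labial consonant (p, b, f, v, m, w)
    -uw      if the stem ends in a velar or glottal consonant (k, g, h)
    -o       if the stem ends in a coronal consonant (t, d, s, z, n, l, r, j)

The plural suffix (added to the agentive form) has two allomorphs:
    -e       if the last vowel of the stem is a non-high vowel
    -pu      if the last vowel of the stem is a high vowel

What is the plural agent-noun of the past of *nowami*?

nowamigohuwpu

*nowami* — final sound /i/ (a vowel) → -goh → *nowamigoh*.
The past-tense form *nowamigoh*: final consonant = /h/, velar/glottal → -uw → *nowamigohuw*.
Since the last vowel of the agentive form *nowamigohuw* is /u/ (a high vowel), it takes -pu, giving *nowamigohuwpu*.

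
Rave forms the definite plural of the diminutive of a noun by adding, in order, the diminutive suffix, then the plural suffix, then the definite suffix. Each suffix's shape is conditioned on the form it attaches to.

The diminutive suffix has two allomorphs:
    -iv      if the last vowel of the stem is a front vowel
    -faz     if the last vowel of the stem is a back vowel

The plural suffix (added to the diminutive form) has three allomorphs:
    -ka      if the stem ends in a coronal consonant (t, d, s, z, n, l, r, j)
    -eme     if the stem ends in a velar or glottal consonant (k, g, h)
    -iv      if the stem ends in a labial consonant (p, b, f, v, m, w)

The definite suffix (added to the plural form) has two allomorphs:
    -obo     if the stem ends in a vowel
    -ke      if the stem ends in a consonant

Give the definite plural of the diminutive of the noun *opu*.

*opu*: last vowel = /u/, a back vowel → -faz → *opufaz*.
The diminutive form *opufaz* — final consonant /z/ (coronal) → -ka → *opufazka*.
Since the final sound of the plural form *opufazka* is /a/ (a vowel), it takes -obo, giving *opufazkaobo*.

opufazkaobo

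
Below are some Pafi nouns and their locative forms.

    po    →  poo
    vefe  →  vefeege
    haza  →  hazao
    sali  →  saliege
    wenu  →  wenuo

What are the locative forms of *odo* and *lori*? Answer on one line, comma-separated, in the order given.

The suffix is conditioned by the last vowel: -ege when the last vowel of the stem is a front vowel (*vefe*, *sali*); -o when the last vowel of the stem is a back vowel (*po*, *haza*, *wenu*).
The last vowel of *odo* is /o/, which is a back vowel, so the suffix is -o, giving *odoo*.
Since the last vowel of *lori* is /i/ (a front vowel), it takes -ege, giving *loriege*.

odoo, loriege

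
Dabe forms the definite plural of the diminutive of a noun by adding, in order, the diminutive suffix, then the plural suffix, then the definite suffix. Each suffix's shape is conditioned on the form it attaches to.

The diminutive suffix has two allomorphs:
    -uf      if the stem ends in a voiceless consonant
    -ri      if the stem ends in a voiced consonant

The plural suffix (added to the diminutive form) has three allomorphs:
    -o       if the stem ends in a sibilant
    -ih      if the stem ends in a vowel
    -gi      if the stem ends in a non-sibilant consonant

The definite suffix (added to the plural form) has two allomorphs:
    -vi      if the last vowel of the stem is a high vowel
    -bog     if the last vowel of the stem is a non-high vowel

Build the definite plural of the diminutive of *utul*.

utulriihvi

*utul* — final consonant /l/ (voiced) → -ri → *utulri*.
The final sound of the diminutive form *utulri* is /i/, which is a vowel, so the plural suffix is -ih, giving *utulriih*.
The plural form *utulriih* — last vowel /i/ (a high vowel) → -vi → *utulriihvi*.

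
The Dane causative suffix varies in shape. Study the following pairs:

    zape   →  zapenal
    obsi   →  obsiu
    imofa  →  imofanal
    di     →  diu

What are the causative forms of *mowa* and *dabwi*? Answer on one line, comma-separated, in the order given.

mowanal, dabwiu

The suffix is conditioned by the last vowel: -u when the last vowel of the stem is a high vowel (*obsi*, *di*); -nal when the last vowel of the stem is a non-high vowel (*zape*, *imofa*).
The last vowel of *mowa* is /a/, which is a non-high vowel, so the suffix is -nal, giving *mowanal*.
The last vowel of *dabwi* is /i/, which is a high vowel, so the suffix is -u, giving *dabwiu*.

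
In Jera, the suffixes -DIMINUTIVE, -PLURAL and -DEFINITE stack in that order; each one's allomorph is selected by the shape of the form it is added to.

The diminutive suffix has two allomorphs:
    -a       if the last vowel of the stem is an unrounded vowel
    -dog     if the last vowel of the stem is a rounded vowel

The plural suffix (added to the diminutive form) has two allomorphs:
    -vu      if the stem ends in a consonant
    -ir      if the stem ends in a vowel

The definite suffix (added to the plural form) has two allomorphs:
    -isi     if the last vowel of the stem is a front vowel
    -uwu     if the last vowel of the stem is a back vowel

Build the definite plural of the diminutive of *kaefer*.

*kaefer* — last vowel /e/ (an unrounded vowel) → -a → *kaefera*.
The diminutive form *kaefera* — final sound /a/ (a vowel) → -ir → *kaeferair*.
The plural form *kaeferair* — last vowel /i/ (a front vowel) → -isi → *kaeferairisi*.

kaeferairisi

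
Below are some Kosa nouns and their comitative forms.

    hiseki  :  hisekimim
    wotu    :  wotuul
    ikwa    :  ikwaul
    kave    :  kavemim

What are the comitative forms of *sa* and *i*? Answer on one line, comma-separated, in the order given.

The alternation tracks the last vowel of the stem — -mim when the last vowel of the stem is a front vowel (*hiseki*, *kave*); -ul when the last vowel of the stem is a back vowel (*wotu*, *ikwa*).
*sa* — last vowel /a/ (a back vowel) → -ul → *saul*.
*i*: last vowel = /i/, a front vowel → -mim → *imim*.

saul, imim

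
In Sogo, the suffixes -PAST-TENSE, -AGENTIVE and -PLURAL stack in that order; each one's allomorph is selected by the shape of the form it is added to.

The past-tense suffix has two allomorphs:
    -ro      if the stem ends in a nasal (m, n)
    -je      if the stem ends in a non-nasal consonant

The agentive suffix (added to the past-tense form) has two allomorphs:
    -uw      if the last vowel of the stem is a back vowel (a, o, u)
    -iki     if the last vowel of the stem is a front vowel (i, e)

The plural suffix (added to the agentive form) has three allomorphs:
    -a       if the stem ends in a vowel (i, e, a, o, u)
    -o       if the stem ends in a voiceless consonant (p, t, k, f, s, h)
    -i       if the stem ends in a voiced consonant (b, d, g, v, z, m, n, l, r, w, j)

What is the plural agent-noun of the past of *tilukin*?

The final consonant of *tilukin* is /n/, which is a nasal, so the past-tense suffix is -ro, giving *tilukinro*.
The past-tense form *tilukinro* — last vowel /o/ (a back vowel) → -uw → *tilukinrouw*.
The agentive form *tilukinrouw*: final sound = /w/, a voiced consonant → -i → *tilukinrouwi*.

tilukinrouwi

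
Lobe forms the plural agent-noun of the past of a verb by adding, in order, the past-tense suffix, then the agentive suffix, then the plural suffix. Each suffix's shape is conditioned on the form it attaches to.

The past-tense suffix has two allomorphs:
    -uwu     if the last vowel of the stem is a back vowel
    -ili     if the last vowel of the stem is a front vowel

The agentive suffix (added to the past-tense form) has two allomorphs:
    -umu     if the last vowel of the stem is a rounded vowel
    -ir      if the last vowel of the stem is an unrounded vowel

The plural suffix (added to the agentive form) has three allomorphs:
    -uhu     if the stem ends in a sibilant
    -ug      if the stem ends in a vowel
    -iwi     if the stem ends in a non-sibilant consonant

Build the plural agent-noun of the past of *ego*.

egouwuumuug

*ego* — last vowel /o/ (a back vowel) → -uwu → *egouwu*.
The last vowel of the past-tense form *egouwu* is /u/, which is a rounded vowel, so the agentive suffix is -umu, giving *egouwuumu*.
The final sound of the agentive form *egouwuumu* is /u/, which is a vowel, so the plural suffix is -ug, giving *egouwuumuug*.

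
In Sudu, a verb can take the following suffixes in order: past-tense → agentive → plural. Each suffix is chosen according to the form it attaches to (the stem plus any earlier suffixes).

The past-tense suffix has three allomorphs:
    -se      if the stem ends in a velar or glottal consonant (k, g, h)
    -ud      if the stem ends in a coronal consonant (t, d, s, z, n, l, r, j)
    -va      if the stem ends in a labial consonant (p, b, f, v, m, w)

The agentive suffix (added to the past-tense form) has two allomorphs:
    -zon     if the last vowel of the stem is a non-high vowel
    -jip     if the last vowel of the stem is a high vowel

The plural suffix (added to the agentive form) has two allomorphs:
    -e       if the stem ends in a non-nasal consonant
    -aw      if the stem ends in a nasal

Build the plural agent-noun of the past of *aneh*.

The final consonant of *aneh* is /h/, which is velar/glottal, so the past-tense suffix is -se, giving *anehse*.
The past-tense form *anehse* — last vowel /e/ (a non-high vowel) → -zon → *anehsezon*.
The agentive form *anehsezon* — final consonant /n/ (a nasal) → -aw → *anehsezonaw*.

anehsezonaw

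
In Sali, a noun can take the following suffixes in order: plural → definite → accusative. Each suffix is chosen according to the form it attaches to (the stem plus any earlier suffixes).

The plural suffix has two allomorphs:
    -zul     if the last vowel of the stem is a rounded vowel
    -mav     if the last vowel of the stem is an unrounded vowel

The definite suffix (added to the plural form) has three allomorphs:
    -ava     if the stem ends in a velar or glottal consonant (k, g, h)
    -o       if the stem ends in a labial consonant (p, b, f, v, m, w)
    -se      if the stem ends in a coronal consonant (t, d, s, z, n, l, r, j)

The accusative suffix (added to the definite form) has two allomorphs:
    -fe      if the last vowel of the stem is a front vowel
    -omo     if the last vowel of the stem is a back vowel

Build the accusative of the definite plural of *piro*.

pirozulsefe

The last vowel of *piro* is /o/, which is a rounded vowel, so the plural suffix is -zul, giving *pirozul*.
The plural form *pirozul* — final consonant /l/ (coronal) → -se → *pirozulse*.
The last vowel of the definite form *pirozulse* is /e/, which is a front vowel, so the accusative suffix is -fe, giving *pirozulsefe*.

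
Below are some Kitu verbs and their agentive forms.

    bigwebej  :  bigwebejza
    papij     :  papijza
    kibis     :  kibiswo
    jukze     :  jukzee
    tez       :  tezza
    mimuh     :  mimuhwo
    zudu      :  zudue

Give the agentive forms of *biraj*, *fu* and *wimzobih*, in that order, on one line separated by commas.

The suffix is conditioned by the final sound: -wo when the stem ends in a voiceless consonant (*kibis*, *mimuh*); -za when the stem ends in a voiced consonant (*bigwebej*, *papij*, *tez*); -e when the stem ends in a vowel (*jukze*, *zudu*).
The final sound of *biraj* is /j/, which is a voiced consonant, so the suffix is -za, giving *birajza*.
The final sound of *fu* is /u/, which is a vowel, so the suffix is -e, giving *fue*.
*wimzobih* — final sound /h/ (a voiceless consonant) → -wo → *wimzobihwo*.

birajza, fue, wimzobihwo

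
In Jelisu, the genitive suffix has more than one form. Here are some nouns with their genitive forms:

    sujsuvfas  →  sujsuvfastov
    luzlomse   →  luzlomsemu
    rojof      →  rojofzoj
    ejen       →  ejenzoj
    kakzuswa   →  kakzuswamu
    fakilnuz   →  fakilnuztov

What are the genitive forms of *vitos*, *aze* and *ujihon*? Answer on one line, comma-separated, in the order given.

The suffix is conditioned by the final sound: -tov when the stem ends in a sibilant (*sujsuvfas*, *fakilnuz*); -zoj when the stem ends in a non-sibilant consonant (*rojof*, *ejen*); -mu when the stem ends in a vowel (*luzlomse*, *kakzuswa*).
The final sound of *vitos* is /s/, which is a sibilant, so the suffix is -tov, giving *vitostov*.
*aze*: final sound = /e/, a vowel → -mu → *azemu*.
The final sound of *ujihon* is /n/, which is a non-sibilant consonant, so the suffix is -zoj, giving *ujihonzoj*.

vitostov, azemu, ujihonzoj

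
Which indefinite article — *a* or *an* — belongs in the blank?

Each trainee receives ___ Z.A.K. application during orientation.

a

The indefinite article is chosen by the initial *sound* of the following word, not its spelling.
The initialism *Z.A.K.* is read letter by letter; the first letter, Z, is pronounced /ziː/, which begins with a consonant sound.
So the article is *a*: Each trainee receives a Z.A.K. application during orientation.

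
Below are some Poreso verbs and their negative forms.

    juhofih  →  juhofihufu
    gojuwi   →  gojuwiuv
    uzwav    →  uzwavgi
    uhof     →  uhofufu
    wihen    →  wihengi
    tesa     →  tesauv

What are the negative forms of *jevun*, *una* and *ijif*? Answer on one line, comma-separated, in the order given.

Looking at the final sound of each stem: -ufu when the stem ends in a voiceless consonant (*juhofih*, *uhof*); -gi when the stem ends in a voiced consonant (*uzwav*, *wihen*); -uv when the stem ends in a vowel (*gojuwi*, *tesa*).
The final sound of *jevun* is /n/, which is a voiced consonant, so the suffix is -gi, giving *jevungi*.
Since the final sound of *una* is /a/ (a vowel), it takes -uv, giving *unauv*.
*ijif* — final sound /f/ (a voiceless consonant) → -ufu → *ijifufu*.

jevungi, unauv, ijifufu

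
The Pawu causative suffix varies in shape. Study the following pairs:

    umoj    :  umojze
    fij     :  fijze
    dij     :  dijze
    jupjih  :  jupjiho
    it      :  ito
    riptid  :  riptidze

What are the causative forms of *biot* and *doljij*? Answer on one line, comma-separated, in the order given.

The suffix is conditioned by the final consonant: -o when the stem ends in a voiceless consonant (*jupjih*, *it*); -ze when the stem ends in a voiced consonant (*umoj*, *fij*, *dij*, *riptid*).
*biot* — final consonant /t/ (voiceless) → -o → *bioto*.
*doljij* — final consonant /j/ (voiced) → -ze → *doljijze*.

bioto, doljijze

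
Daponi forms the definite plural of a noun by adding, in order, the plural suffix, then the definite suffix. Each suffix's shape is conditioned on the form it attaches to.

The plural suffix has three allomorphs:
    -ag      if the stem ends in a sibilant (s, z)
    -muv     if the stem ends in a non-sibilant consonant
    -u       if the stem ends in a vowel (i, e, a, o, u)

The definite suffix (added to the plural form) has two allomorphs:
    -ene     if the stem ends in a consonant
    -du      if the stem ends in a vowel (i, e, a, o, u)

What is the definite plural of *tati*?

tatiudu

Since the final sound of *tati* is /i/ (a vowel), it takes -u, giving *tatiu*.
The final sound of the plural form *tatiu* is /u/, which is a vowel, so the definite suffix is -du, giving *tatiudu*.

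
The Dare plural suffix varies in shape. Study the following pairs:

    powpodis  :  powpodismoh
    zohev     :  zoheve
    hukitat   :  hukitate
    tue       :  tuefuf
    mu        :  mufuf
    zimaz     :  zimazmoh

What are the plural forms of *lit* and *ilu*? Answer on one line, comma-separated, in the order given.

Looking at the final sound of each stem: -moh when the stem ends in a sibilant (*powpodis*, *zimaz*); -e when the stem ends in a non-sibilant consonant (*zohev*, *hukitat*); -fuf when the stem ends in a vowel (*tue*, *mu*).
The final sound of *lit* is /t/, which is a non-sibilant consonant, so the suffix is -e, giving *lite*.
*ilu* — final sound /u/ (a vowel) → -fuf → *ilufuf*.

lite, ilufuf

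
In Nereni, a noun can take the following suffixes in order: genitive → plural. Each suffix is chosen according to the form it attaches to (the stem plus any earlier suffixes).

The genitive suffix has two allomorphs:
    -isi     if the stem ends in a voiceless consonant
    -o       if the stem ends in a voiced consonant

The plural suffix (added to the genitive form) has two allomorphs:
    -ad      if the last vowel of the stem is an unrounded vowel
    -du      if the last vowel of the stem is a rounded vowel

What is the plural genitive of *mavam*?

mavamodu

*mavam* — final consonant /m/ (voiced) → -o → *mavamo*.
Since the last vowel of the genitive form *mavamo* is /o/ (a rounded vowel), it takes -du, giving *mavamodu*.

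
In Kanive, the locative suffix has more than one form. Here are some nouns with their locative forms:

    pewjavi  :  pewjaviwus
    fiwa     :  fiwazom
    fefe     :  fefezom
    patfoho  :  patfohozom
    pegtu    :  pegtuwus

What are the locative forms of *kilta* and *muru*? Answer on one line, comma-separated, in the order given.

The alternation tracks the last vowel of the stem — -wus when the last vowel of the stem is a high vowel (*pewjavi*, *pegtu*); -zom when the last vowel of the stem is a non-high vowel (*fiwa*, *fefe*, *patfoho*).
*kilta*: last vowel = /a/, a non-high vowel → -zom → *kiltazom*.
*muru*: last vowel = /u/, a high vowel → -wus → *muruwus*.

kiltazom, muruwus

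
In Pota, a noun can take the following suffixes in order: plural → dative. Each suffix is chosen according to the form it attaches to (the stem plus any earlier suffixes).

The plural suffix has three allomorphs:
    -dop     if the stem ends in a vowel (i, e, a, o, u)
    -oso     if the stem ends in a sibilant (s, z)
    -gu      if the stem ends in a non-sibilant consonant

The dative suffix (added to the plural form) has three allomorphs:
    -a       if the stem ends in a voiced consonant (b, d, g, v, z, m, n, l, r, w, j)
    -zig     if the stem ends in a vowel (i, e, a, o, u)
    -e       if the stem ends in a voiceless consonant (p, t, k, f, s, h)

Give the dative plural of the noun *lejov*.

*lejov*: final sound = /v/, a non-sibilant consonant → -gu → *lejovgu*.
Since the final sound of the plural form *lejovgu* is /u/ (a vowel), it takes -zig, giving *lejovguzig*.

lejovguzig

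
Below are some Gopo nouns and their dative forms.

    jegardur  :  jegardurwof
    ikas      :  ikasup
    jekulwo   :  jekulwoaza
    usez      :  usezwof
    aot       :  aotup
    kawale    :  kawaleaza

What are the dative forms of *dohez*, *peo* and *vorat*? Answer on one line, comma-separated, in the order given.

dohezwof, peoaza, voratup

The suffix is conditioned by the final sound: -up when the stem ends in a voiceless consonant (*ikas*, *aot*); -wof when the stem ends in a voiced consonant (*jegardur*, *usez*); -aza when the stem ends in a vowel (*jekulwo*, *kawale*).
The final sound of *dohez* is /z/, which is a voiced consonant, so the suffix is -wof, giving *dohezwof*.
*peo* — final sound /o/ (a vowel) → -aza → *peoaza*.
Since the final sound of *vorat* is /t/ (a voiceless consonant), it takes -up, giving *voratup*.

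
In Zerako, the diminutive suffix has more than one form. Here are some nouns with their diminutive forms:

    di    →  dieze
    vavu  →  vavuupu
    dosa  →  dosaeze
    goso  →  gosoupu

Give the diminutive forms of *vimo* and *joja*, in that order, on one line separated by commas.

The alternation tracks the last vowel of the stem — -upu when the last vowel of the stem is a rounded vowel (*vavu*, *goso*); -eze when the last vowel of the stem is an unrounded vowel (*di*, *dosa*).
The last vowel of *vimo* is /o/, which is a rounded vowel, so the suffix is -upu, giving *vimoupu*.
The last vowel of *joja* is /a/, which is an unrounded vowel, so the suffix is -eze, giving *jojaeze*.

vimoupu, jojaeze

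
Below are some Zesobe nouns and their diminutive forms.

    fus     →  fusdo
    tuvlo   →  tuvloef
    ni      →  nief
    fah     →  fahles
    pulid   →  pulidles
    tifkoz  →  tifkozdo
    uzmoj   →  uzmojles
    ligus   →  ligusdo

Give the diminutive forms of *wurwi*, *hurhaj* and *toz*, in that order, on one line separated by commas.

The alternation tracks the final sound of the stem — -do when the stem ends in a sibilant (*fus*, *tifkoz*, *ligus*); -les when the stem ends in a non-sibilant consonant (*fah*, *pulid*, *uzmoj*); -ef when the stem ends in a vowel (*tuvlo*, *ni*).
Since the final sound of *wurwi* is /i/ (a vowel), it takes -ef, giving *wurwief*.
*hurhaj*: final sound = /j/, a non-sibilant consonant → -les → *hurhajles*.
The final sound of *toz* is /z/, which is a sibilant, so the suffix is -do, giving *tozdo*.

wurwief, hurhajles, tozdo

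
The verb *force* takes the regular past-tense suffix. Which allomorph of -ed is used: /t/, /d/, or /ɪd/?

/t/

The stem *force* ends in a voiceless consonant other than /t/.
The -ed suffix is realized as /ɪd/ after /t, d/; as /t/ after other voiceless consonants; and as /d/ after other voiced sounds.
So -ed on *force* is pronounced /t/.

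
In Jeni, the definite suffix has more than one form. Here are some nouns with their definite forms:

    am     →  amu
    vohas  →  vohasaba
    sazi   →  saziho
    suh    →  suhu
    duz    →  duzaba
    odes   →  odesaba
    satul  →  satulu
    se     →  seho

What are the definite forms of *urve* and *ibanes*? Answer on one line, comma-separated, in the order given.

The suffix is conditioned by the final sound: -aba when the stem ends in a sibilant (*vohas*, *duz*, *odes*); -u when the stem ends in a non-sibilant consonant (*am*, *suh*, *satul*); -ho when the stem ends in a vowel (*sazi*, *se*).
*urve*: final sound = /e/, a vowel → -ho → *urveho*.
*ibanes*: final sound = /s/, a sibilant → -aba → *ibanesaba*.

urveho, ibanesaba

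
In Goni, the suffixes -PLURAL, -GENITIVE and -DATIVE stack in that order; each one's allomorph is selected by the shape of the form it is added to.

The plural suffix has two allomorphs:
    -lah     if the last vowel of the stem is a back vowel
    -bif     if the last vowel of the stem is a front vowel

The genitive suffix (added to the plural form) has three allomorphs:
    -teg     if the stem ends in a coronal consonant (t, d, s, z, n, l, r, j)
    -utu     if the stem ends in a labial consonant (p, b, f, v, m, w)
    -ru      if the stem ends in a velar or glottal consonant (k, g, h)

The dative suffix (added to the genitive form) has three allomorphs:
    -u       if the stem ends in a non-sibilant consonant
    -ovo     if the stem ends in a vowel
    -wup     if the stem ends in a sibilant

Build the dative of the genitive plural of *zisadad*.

The last vowel of *zisadad* is /a/, which is a back vowel, so the plural suffix is -lah, giving *zisadadlah*.
The final consonant of the plural form *zisadadlah* is /h/, which is velar/glottal, so the genitive suffix is -ru, giving *zisadadlahru*.
The genitive form *zisadadlahru* — final sound /u/ (a vowel) → -ovo → *zisadadlahruovo*.

zisadadlahruovo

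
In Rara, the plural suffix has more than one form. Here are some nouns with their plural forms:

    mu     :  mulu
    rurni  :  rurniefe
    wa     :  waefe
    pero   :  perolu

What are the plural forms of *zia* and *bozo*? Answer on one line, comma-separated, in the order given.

ziaefe, bozolu

The suffix is conditioned by the last vowel: -lu when the last vowel of the stem is a rounded vowel (*mu*, *pero*); -efe when the last vowel of the stem is an unrounded vowel (*rurni*, *wa*).
*zia*: last vowel = /a/, an unrounded vowel → -efe → *ziaefe*.
The last vowel of *bozo* is /o/, which is a rounded vowel, so the suffix is -lu, giving *bozolu*.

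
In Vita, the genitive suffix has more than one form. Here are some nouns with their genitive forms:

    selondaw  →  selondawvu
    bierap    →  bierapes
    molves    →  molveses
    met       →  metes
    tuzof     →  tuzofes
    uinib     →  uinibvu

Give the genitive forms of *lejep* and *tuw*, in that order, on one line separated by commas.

lejepes, tuwvu

The suffix is conditioned by the final consonant: -es when the stem ends in a voiceless consonant (*bierap*, *molves*, *met*, *tuzof*); -vu when the stem ends in a voiced consonant (*selondaw*, *uinib*).
Since the final consonant of *lejep* is /p/ (voiceless), it takes -es, giving *lejepes*.
Since the final consonant of *tuw* is /w/ (voiced), it takes -vu, giving *tuwvu*.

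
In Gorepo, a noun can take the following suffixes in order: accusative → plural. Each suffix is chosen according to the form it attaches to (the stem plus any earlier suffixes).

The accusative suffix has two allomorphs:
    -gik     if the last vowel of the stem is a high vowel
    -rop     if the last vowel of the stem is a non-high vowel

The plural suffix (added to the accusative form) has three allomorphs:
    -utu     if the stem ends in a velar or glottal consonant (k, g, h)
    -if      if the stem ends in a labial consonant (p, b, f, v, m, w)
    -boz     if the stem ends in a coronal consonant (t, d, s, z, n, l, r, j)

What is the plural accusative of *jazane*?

jazaneropif

*jazane* — last vowel /e/ (a non-high vowel) → -rop → *jazanerop*.
Since the final consonant of the accusative form *jazanerop* is /p/ (labial), it takes -if, giving *jazaneropif*.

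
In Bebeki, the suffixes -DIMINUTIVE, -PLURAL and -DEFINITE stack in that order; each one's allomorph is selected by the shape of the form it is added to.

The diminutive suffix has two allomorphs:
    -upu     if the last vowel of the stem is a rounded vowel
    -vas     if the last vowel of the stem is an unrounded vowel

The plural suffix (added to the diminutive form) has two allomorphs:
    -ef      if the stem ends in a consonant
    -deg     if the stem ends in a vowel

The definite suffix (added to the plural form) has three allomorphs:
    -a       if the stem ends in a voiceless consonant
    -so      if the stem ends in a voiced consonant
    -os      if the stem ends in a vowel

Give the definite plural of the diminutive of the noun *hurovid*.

The last vowel of *hurovid* is /i/, which is an unrounded vowel, so the diminutive suffix is -vas, giving *hurovidvas*.
Since the final sound of the diminutive form *hurovidvas* is /s/ (a consonant), it takes -ef, giving *hurovidvasef*.
The plural form *hurovidvasef*: final sound = /f/, a voiceless consonant → -a → *hurovidvasefa*.

hurovidvasefa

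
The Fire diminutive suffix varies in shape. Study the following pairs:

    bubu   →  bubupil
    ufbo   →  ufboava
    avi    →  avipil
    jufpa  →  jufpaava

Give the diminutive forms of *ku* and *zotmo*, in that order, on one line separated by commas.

kupil, zotmoava

The alternation tracks the last vowel of the stem — -pil when the last vowel of the stem is a high vowel (*bubu*, *avi*); -ava when the last vowel of the stem is a non-high vowel (*ufbo*, *jufpa*).
Since the last vowel of *ku* is /u/ (a high vowel), it takes -pil, giving *kupil*.
Since the last vowel of *zotmo* is /o/ (a non-high vowel), it takes -ava, giving *zotmoava*.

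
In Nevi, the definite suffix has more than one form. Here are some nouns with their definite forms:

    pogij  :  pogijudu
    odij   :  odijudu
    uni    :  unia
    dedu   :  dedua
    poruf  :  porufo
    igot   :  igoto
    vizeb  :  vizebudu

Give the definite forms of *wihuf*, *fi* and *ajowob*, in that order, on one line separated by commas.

wihufo, fia, ajowobudu

The suffix is conditioned by the final sound: -o when the stem ends in a voiceless consonant (*poruf*, *igot*); -udu when the stem ends in a voiced consonant (*pogij*, *odij*, *vizeb*); -a when the stem ends in a vowel (*uni*, *dedu*).
*wihuf*: final sound = /f/, a voiceless consonant → -o → *wihufo*.
Since the final sound of *fi* is /i/ (a vowel), it takes -a, giving *fia*.
*ajowob*: final sound = /b/, a voiced consonant → -udu → *ajowobudu*.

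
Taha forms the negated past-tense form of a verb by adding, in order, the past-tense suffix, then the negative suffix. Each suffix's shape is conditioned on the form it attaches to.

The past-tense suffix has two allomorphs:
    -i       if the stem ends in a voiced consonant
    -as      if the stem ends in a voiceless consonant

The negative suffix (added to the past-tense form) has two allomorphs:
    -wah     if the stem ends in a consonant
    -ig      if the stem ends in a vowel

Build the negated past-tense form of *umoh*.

umohaswah

Since the final consonant of *umoh* is /h/ (voiceless), it takes -as, giving *umohas*.
The final sound of the past-tense form *umohas* is /s/, which is a consonant, so the negative suffix is -wah, giving *umohaswah*.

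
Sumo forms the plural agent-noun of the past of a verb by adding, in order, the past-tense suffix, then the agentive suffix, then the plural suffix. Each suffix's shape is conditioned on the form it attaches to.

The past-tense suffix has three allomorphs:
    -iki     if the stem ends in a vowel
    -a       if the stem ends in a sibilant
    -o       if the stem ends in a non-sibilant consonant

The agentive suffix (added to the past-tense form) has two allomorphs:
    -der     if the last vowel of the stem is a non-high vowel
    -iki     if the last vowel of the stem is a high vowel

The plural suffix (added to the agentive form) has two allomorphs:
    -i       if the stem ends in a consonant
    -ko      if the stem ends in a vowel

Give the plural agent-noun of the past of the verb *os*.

osaderi

The final sound of *os* is /s/, which is a sibilant, so the past-tense suffix is -a, giving *osa*.
The last vowel of the past-tense form *osa* is /a/, which is a non-high vowel, so the agentive suffix is -der, giving *osader*.
The agentive form *osader* — final sound /r/ (a consonant) → -i → *osaderi*.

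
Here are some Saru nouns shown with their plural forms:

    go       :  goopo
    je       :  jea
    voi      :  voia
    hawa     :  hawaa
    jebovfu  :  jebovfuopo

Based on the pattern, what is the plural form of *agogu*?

agoguopo

The pattern is rounding harmony: -opo when the last vowel of the stem is a rounded vowel (*go*, *jebovfu*); -a when the last vowel of the stem is an unrounded vowel (*je*, *voi*, *hawa*).
*agogu*: last vowel = /u/, a rounded vowel → -opo → *agoguopo*.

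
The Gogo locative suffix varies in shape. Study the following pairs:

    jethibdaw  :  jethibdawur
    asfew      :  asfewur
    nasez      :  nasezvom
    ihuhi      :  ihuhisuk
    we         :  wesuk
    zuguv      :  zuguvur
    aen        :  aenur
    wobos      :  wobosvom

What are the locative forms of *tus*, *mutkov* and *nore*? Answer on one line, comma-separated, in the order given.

tusvom, mutkovur, noresuk

The suffix is conditioned by the final sound: -vom when the stem ends in a sibilant (*nasez*, *wobos*); -ur when the stem ends in a non-sibilant consonant (*jethibdaw*, *asfew*, *zuguv*, *aen*); -suk when the stem ends in a vowel (*ihuhi*, *we*).
Since the final sound of *tus* is /s/ (a sibilant), it takes -vom, giving *tusvom*.
*mutkov* — final sound /v/ (a non-sibilant consonant) → -ur → *mutkovur*.
*nore*: final sound = /e/, a vowel → -suk → *noresuk*.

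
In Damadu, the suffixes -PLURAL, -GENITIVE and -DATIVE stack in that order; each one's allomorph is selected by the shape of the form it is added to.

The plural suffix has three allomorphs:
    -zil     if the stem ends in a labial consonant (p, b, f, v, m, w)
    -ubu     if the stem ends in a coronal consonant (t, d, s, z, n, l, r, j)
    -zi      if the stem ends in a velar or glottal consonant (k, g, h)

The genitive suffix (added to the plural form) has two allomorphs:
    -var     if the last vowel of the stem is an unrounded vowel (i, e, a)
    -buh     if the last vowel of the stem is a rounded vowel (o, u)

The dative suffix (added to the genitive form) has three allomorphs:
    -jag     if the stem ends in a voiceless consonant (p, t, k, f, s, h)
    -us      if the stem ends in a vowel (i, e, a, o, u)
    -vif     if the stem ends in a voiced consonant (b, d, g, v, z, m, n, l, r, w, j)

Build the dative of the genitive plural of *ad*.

*ad*: final consonant = /d/, coronal → -ubu → *adubu*.
The plural form *adubu*: last vowel = /u/, a rounded vowel → -buh → *adububuh*.
The genitive form *adububuh*: final sound = /h/, a voiceless consonant → -jag → *adububuhjag*.

adububuhjag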